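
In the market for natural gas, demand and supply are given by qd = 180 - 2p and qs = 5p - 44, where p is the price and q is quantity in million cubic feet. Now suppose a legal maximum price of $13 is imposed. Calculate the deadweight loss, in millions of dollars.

3158.75

Setting quantity demanded equal to quantity supplied, 180 - 2p = 5p - 44, gives p* = 32 and q* = 116.
Since 13 < 32, the ceiling is binding.
At p = 13: qd = 180 - 2·13 = 154 and qs = 5·13 - 44 = 21.
Quantity traded falls to 21. At q = 21 the demand price is (180 - 21)/2 = 79.5 and the supply price is (44 + 21)/5 = 13.
Deadweight loss = ½ · (79.5 - 13) · (116 - 21) = ½ · 66.5 · 95 = 3158.75.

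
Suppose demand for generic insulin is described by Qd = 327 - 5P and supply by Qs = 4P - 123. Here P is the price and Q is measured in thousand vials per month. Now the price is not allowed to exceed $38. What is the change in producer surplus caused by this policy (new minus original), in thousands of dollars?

-636

Equilibrium: 327 - 5P = 4P - 123, so 450 = 9P and P* = 50, Q* = 77.
Because the ceiling (38) lies below the market-clearing price, it is binding.
At P = 38: Qd = 327 - 5·38 = 137 and Qs = 4·38 - 123 = 29.
Producer surplus without the control is ½ · (50 - 30.75) · 77 = 741.125.
With the ceiling, producers sell 29 units at 38, so PS = ½ · (38 - 30.75) · 29 = 105.125.
Change in producer surplus = 105.125 - 741.125 = -636.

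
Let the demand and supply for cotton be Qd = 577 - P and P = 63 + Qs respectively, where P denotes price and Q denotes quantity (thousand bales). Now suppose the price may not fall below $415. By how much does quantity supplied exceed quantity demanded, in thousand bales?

Rearranging supply gives Qs = P - 63. In a free market, 577 - P = P - 63 gives the equilibrium P* = 320, Q* = 257.
Because the floor (415) lies above the market-clearing price, it is binding.
At P = 415: Qd = 577 - 415 = 162 and Qs = 415 - 63 = 352.
Surplus = Qs - Qd = 352 - 162 = 190.

190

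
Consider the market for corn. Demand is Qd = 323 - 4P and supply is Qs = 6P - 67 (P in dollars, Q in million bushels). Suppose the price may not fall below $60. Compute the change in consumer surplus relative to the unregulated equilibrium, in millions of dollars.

Without the control the market clears where 323 - 4P = 6P - 67, i.e. P* = 39 and Q* = 167.
Since 60 > 39, the floor is binding.
At P = 60: Qd = 323 - 4·60 = 83 and Qs = 6·60 - 67 = 293.
Consumer surplus without the control is ½ · (80.75 - 39) · 167 = 3486.125.
With the floor, consumers buy 83 units at 60, so CS = ½ · (80.75 - 60) · 83 = 861.125.
Change in consumer surplus = 861.125 - 3486.125 = -2625.

-2625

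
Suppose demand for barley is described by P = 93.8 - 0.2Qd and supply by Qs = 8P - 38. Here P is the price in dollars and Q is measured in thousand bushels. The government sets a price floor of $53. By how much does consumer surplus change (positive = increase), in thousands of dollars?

-3346

Rearranging demand gives Qd = 469 - 5P. Setting quantity demanded equal to quantity supplied, 469 - 5P = 8P - 38, gives P* = 39 and Q* = 274.
Since 53 > 39, the floor is binding.
At P = 53: Qd = 469 - 5·53 = 204 and Qs = 8·53 - 38 = 386.
Consumer surplus without the control is ½ · (93.8 - 39) · 274 = 7507.6.
With the floor, consumers buy 204 units at 53, so CS = ½ · (93.8 - 53) · 204 = 4161.6.
Change in consumer surplus = 4161.6 - 7507.6 = -3346.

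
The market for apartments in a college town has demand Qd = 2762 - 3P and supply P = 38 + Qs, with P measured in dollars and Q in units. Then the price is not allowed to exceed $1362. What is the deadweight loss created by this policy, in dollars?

0

Rearranging supply gives Qs = P - 38. Without the control the market clears where 2762 - 3P = P - 38, i.e. P* = 700 and Q* = 662.
Since 1362 is above P* = 700, the ceiling does not bind and the free-market outcome prevails.
Since the control does not bind, no trades are prevented and deadweight loss is zero.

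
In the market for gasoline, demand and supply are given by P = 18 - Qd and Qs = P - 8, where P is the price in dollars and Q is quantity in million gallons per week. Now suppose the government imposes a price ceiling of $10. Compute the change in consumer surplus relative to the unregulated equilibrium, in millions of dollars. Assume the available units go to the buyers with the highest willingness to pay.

1.5

Rearranging demand gives Qd = 18 - P. Equilibrium: 18 - P = P - 8, so 26 = 2P and P* = 13, Q* = 5.
The ceiling of 10 is below the equilibrium price 13, so it binds.
At P = 10: Qd = 18 - 10 = 8 and Qs = 10 - 8 = 2.
Consumer surplus without the control is ½ · (18 - 13) · 5 = 12.5.
With the ceiling, 2 units are sold at 10 (assume they go to the highest-value buyers). The demand price at Q = 2 is 16, so CS = ½ · [(18 - 10) + (16 - 10)] · 2 = 14.
Change in consumer surplus = 14 - 12.5 = 1.5.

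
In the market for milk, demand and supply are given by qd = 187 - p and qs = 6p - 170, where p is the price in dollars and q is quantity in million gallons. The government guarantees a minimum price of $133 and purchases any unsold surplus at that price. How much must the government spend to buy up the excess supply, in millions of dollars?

In a free market, 187 - p = 6p - 170 gives the equilibrium p* = 51, q* = 136.
Because the floor (133) lies above the market-clearing price, it is binding.
At p = 133: qd = 187 - 133 = 54 and qs = 6·133 - 170 = 628.
Surplus = qs - qd = 574.
Government expenditure = surplus × support price = 574 × 133 = 76342.

76342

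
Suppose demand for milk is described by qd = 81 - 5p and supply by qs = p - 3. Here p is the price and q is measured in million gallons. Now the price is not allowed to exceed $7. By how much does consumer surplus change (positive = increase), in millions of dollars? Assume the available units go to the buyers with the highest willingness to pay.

Setting quantity demanded equal to quantity supplied, 81 - 5p = p - 3, gives p* = 14 and q* = 11.
Since 7 < 14, the ceiling is binding.
At p = 7: qd = 81 - 5·7 = 46 and qs = 7 - 3 = 4.
Consumer surplus without the control is ½ · (16.2 - 14) · 11 = 12.1.
With the ceiling, 4 units are sold at 7 (assume they go to the highest-value buyers). The demand price at q = 4 is 15.4, so CS = ½ · [(16.2 - 7) + (15.4 - 7)] · 4 = 35.2.
Change in consumer surplus = 35.2 - 12.1 = 23.1.

23.1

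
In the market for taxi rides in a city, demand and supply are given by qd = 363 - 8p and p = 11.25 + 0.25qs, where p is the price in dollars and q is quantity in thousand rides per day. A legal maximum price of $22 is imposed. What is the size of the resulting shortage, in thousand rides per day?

144

Rearranging supply gives qs = 4p - 45. Setting quantity demanded equal to quantity supplied, 363 - 8p = 4p - 45, gives p* = 34 and q* = 91.
Since 22 < 34, the ceiling is binding.
At p = 22: qd = 363 - 8·22 = 187 and qs = 4·22 - 45 = 43.
Shortage = qd - qs = 187 - 43 = 144.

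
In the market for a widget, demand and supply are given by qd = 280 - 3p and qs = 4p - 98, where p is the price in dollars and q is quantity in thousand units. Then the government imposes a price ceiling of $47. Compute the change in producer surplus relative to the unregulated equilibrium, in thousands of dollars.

-728

Without the control the market clears where 280 - 3p = 4p - 98, i.e. p* = 54 and q* = 118.
The ceiling of 47 is below the equilibrium price 54, so it binds.
At p = 47: qd = 280 - 3·47 = 139 and qs = 4·47 - 98 = 90.
Producer surplus without the control is ½ · (54 - 24.5) · 118 = 1740.5.
With the ceiling, producers sell 90 units at 47, so PS = ½ · (47 - 24.5) · 90 = 1012.5.
Change in producer surplus = 1012.5 - 1740.5 = -728.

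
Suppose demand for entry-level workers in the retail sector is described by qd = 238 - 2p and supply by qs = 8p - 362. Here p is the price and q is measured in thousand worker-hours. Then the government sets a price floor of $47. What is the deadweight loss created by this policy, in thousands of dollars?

0

Setting quantity demanded equal to quantity supplied, 238 - 2p = 8p - 362, gives p* = 60 and q* = 118.
Since 47 is below p* = 60, the floor does not bind and the free-market outcome prevails.
Since the control does not bind, no trades are prevented and deadweight loss is zero.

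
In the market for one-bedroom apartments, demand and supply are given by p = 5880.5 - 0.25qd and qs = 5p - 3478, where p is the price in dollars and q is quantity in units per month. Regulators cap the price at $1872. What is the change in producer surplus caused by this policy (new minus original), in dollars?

Rearranging demand gives qd = 23522 - 4p. In a free market, 23522 - 4p = 5p - 3478 gives the equilibrium p* = 3000, q* = 11522.
Since 1872 < 3000, the ceiling is binding.
At p = 1872: qd = 23522 - 4·1872 = 16034 and qs = 5·1872 - 3478 = 5882.
Producer surplus without the control is ½ · (3000 - 695.6) · 11522 = 13275648.4.
With the ceiling, producers sell 5882 units at 1872, so PS = ½ · (1872 - 695.6) · 5882 = 3459792.4.
Change in producer surplus = 3459792.4 - 13275648.4 = -9815856.

-9815856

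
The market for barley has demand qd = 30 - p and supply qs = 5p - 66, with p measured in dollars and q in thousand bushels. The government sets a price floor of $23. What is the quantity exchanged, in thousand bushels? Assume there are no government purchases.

7

In a free market, 30 - p = 5p - 66 gives the equilibrium p* = 16, q* = 14.
Because the floor (23) lies above the market-clearing price, it is binding.
At p = 23: qd = 30 - 23 = 7 and qs = 5·23 - 66 = 49.
The quantity actually transacted is the short side, demand: 7.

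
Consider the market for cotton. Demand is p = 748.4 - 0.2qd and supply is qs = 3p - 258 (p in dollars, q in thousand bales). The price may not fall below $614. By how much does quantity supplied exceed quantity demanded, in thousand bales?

Rearranging demand gives qd = 3742 - 5p. In a free market, 3742 - 5p = 3p - 258 gives the equilibrium p* = 500, q* = 1242.
Since 614 > 500, the floor is binding.
At p = 614: qd = 3742 - 5·614 = 672 and qs = 3·614 - 258 = 1584.
Surplus = qs - qd = 1584 - 672 = 912.

912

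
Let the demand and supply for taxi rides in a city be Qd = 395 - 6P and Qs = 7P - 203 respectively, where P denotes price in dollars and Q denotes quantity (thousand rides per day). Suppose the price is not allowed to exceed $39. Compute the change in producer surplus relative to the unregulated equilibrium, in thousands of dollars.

Without the control the market clears where 395 - 6P = 7P - 203, i.e. P* = 46 and Q* = 119.
The ceiling of 39 is below the equilibrium price 46, so it binds.
At P = 39: Qd = 395 - 6·39 = 161 and Qs = 7·39 - 203 = 70.
Producer surplus without the control is ½ · (46 - 29) · 119 = 1011.5.
With the ceiling, producers sell 70 units at 39, so PS = ½ · (39 - 29) · 70 = 350.
Change in producer surplus = 350 - 1011.5 = -661.5.

-661.5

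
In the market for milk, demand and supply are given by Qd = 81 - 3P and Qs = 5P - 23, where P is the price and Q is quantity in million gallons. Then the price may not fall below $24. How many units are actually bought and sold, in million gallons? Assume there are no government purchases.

Equilibrium: 81 - 3P = 5P - 23, so 104 = 8P and P* = 13, Q* = 42.
Because the floor (24) lies above the market-clearing price, it is binding.
At P = 24: Qd = 81 - 3·24 = 9 and Qs = 5·24 - 23 = 97.
The quantity actually transacted is the short side, demand: 9.

9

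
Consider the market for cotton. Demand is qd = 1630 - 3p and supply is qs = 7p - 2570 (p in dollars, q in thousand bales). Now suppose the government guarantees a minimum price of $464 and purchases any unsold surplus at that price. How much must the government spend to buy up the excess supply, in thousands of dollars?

204160

Equilibrium: 1630 - 3p = 7p - 2570, so 4200 = 10p and p* = 420, q* = 370.
Since 464 > 420, the floor is binding.
At p = 464: qd = 1630 - 3·464 = 238 and qs = 7·464 - 2570 = 678.
Surplus = qs - qd = 440.
Government expenditure = surplus × support price = 440 × 464 = 204160.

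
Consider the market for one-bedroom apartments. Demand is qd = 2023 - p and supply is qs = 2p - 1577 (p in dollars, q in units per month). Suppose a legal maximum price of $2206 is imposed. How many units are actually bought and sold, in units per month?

Setting quantity demanded equal to quantity supplied, 2023 - p = 2p - 1577, gives p* = 1200 and q* = 823.
The ceiling of 2206 is above the equilibrium price 1200, so it is not binding; the market clears at p* = 1200, q* = 823.

823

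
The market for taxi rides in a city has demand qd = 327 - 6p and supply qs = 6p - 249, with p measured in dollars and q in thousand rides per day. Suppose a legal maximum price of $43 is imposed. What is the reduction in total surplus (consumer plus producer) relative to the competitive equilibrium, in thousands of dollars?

150

Without the control the market clears where 327 - 6p = 6p - 249, i.e. p* = 48 and q* = 39.
Since 43 < 48, the ceiling is binding.
At p = 43: qd = 327 - 6·43 = 69 and qs = 6·43 - 249 = 9.
Quantity traded falls to 9. At q = 9 the demand price is (327 - 9)/6 = 53 and the supply price is (249 + 9)/6 = 43.
Deadweight loss = ½ · (53 - 43) · (39 - 9) = ½ · 10 · 30 = 150.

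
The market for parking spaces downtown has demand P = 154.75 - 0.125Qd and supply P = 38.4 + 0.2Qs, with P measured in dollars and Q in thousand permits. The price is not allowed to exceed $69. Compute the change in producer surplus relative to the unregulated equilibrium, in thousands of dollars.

-10475.5

Rearranging demand gives Qd = 1238 - 8P; rearranging supply gives Qs = 5P - 192. In a free market, 1238 - 8P = 5P - 192 gives the equilibrium P* = 110, Q* = 358.
Since 69 < 110, the ceiling is binding.
At P = 69: Qd = 1238 - 8·69 = 686 and Qs = 5·69 - 192 = 153.
Producer surplus without the control is ½ · (110 - 38.4) · 358 = 12816.4.
With the ceiling, producers sell 153 units at 69, so PS = ½ · (69 - 38.4) · 153 = 2340.9.
Change in producer surplus = 2340.9 - 12816.4 = -10475.5.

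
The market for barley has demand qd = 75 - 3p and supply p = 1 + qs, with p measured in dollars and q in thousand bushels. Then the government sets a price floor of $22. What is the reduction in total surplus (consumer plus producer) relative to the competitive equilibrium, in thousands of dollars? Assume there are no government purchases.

54

Rearranging supply gives qs = p - 1. Setting quantity demanded equal to quantity supplied, 75 - 3p = p - 1, gives p* = 19 and q* = 18.
Since 22 > 19, the floor is binding.
At p = 22: qd = 75 - 3·22 = 9 and qs = 22 - 1 = 21.
Quantity traded falls to 9. At q = 9 the demand price is (75 - 9)/3 = 22 and the supply price is 1 + 9 = 10.
Deadweight loss = ½ · (22 - 10) · (18 - 9) = ½ · 12 · 9 = 54.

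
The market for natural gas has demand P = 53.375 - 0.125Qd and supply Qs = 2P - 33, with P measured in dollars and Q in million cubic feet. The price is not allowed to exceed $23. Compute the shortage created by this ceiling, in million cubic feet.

230

Rearranging demand gives Qd = 427 - 8P. Without the control the market clears where 427 - 8P = 2P - 33, i.e. P* = 46 and Q* = 59.
Because the ceiling (23) lies below the market-clearing price, it is binding.
At P = 23: Qd = 427 - 8·23 = 243 and Qs = 2·23 - 33 = 13.
Shortage = Qd - Qs = 243 - 13 = 230.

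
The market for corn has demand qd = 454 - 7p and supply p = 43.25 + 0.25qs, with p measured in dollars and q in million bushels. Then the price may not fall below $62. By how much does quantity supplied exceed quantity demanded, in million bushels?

55

Rearranging supply gives qs = 4p - 173. Without the control the market clears where 454 - 7p = 4p - 173, i.e. p* = 57 and q* = 55.
The floor of 62 is above the equilibrium price 57, so it binds.
At p = 62: qd = 454 - 7·62 = 20 and qs = 4·62 - 173 = 75.
Surplus = qs - qd = 75 - 20 = 55.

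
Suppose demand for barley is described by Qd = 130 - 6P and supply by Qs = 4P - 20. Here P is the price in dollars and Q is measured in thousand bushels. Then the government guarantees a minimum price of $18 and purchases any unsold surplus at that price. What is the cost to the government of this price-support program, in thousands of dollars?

540

Equilibrium: 130 - 6P = 4P - 20, so 150 = 10P and P* = 15, Q* = 40.
The floor of 18 is above the equilibrium price 15, so it binds.
At P = 18: Qd = 130 - 6·18 = 22 and Qs = 4·18 - 20 = 52.
Surplus = Qs - Qd = 30.
Government expenditure = surplus × support price = 30 × 18 = 540.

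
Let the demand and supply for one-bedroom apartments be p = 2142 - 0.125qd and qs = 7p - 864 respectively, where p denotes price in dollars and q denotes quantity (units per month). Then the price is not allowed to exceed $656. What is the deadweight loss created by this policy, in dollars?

Rearranging demand gives qd = 17136 - 8p. Setting quantity demanded equal to quantity supplied, 17136 - 8p = 7p - 864, gives p* = 1200 and q* = 7536.
Because the ceiling (656) lies below the market-clearing price, it is binding.
At p = 656: qd = 17136 - 8·656 = 11888 and qs = 7·656 - 864 = 3728.
Quantity traded falls to 3728. At q = 3728 the demand price is (17136 - 3728)/8 = 1676 and the supply price is (864 + 3728)/7 = 656.
Deadweight loss = ½ · (1676 - 656) · (7536 - 3728) = ½ · 1020 · 3808 = 1942080.

1942080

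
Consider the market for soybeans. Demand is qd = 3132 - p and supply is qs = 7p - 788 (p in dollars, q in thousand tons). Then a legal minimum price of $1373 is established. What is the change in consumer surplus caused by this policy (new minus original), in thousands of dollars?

Equilibrium: 3132 - p = 7p - 788, so 3920 = 8p and p* = 490, q* = 2642.
The floor of 1373 is above the equilibrium price 490, so it binds.
At p = 1373: qd = 3132 - 1373 = 1759 and qs = 7·1373 - 788 = 8823.
Consumer surplus without the control is ½ · (3132 - 490) · 2642 = 3490082.
With the floor, consumers buy 1759 units at 1373, so CS = ½ · (3132 - 1373) · 1759 = 1547040.5.
Change in consumer surplus = 1547040.5 - 3490082 = -1943041.5.

-1943041.5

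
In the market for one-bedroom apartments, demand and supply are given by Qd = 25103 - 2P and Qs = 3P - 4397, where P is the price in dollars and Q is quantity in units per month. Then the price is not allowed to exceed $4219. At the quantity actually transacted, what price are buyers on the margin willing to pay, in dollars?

8421.5

Setting quantity demanded equal to quantity supplied, 25103 - 2P = 3P - 4397, gives P* = 5900 and Q* = 13303.
The ceiling of 4219 is below the equilibrium price 5900, so it binds.
At P = 4219: Qd = 25103 - 2·4219 = 16665 and Qs = 3·4219 - 4397 = 8260.
Only 8260 units reach the market. On the demand curve, the marginal buyer's willingness to pay at Q = 8260 is (25103 - 8260)/2 = 8421.5.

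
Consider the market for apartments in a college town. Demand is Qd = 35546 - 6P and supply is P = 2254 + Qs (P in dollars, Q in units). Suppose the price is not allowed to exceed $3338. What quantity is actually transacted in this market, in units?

1084

Rearranging supply gives Qs = P - 2254. Setting quantity demanded equal to quantity supplied, 35546 - 6P = P - 2254, gives P* = 5400 and Q* = 3146.
Because the ceiling (3338) lies below the market-clearing price, it is binding.
At P = 3338: Qd = 35546 - 6·3338 = 15518 and Qs = 3338 - 2254 = 1084.
The quantity actually transacted is the short side, supply: 1084.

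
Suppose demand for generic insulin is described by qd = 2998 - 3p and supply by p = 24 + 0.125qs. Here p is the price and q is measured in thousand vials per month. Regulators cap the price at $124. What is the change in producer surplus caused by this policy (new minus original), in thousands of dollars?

Rearranging supply gives qs = 8p - 192. Equilibrium: 2998 - 3p = 8p - 192, so 3190 = 11p and p* = 290, q* = 2128.
Because the ceiling (124) lies below the market-clearing price, it is binding.
At p = 124: qd = 2998 - 3·124 = 2626 and qs = 8·124 - 192 = 800.
Producer surplus without the control is ½ · (290 - 24) · 2128 = 283024.
With the ceiling, producers sell 800 units at 124, so PS = ½ · (124 - 24) · 800 = 40000.
Change in producer surplus = 40000 - 283024 = -243024.

-243024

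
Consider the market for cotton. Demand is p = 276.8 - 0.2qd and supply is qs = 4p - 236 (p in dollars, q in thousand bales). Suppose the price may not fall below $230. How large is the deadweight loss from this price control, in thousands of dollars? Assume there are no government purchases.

14062.5

Rearranging demand gives qd = 1384 - 5p. Setting quantity demanded equal to quantity supplied, 1384 - 5p = 4p - 236, gives p* = 180 and q* = 484.
The floor of 230 is above the equilibrium price 180, so it binds.
At p = 230: qd = 1384 - 5·230 = 234 and qs = 4·230 - 236 = 684.
Quantity traded falls to 234. At q = 234 the demand price is (1384 - 234)/5 = 230 and the supply price is (236 + 234)/4 = 117.5.
Deadweight loss = ½ · (230 - 117.5) · (484 - 234) = ½ · 112.5 · 250 = 14062.5.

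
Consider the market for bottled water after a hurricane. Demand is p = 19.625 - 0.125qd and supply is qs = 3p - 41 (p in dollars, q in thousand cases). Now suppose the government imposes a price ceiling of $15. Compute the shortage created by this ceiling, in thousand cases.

33

Rearranging demand gives qd = 157 - 8p. In a free market, 157 - 8p = 3p - 41 gives the equilibrium p* = 18, q* = 13.
The ceiling of 15 is below the equilibrium price 18, so it binds.
At p = 15: qd = 157 - 8·15 = 37 and qs = 3·15 - 41 = 4.
Shortage = qd - qs = 37 - 4 = 33.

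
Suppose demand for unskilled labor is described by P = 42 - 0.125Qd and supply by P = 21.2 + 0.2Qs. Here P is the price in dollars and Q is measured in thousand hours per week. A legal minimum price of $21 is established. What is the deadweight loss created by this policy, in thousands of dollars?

Rearranging demand gives Qd = 336 - 8P; rearranging supply gives Qs = 5P - 106. Without the control the market clears where 336 - 8P = 5P - 106, i.e. P* = 34 and Q* = 64.
The floor of 21 is below the equilibrium price 34, so it is not binding; the market clears at P* = 34, Q* = 64.
Since the control does not bind, no trades are prevented and deadweight loss is zero.

0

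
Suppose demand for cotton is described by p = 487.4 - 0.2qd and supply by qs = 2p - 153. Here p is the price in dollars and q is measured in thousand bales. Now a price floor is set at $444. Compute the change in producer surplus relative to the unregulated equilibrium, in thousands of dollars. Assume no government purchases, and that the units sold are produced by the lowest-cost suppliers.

Rearranging demand gives qd = 2437 - 5p. Equilibrium: 2437 - 5p = 2p - 153, so 2590 = 7p and p* = 370, q* = 587.
Because the floor (444) lies above the market-clearing price, it is binding.
At p = 444: qd = 2437 - 5·444 = 217 and qs = 2·444 - 153 = 735.
Producer surplus without the control is ½ · (370 - 76.5) · 587 = 86142.25.
With the floor, 217 units are sold at 444. The supply price at q = 217 is 185, so PS = ½ · [(444 - 76.5) + (444 - 185)] · 217 = 67975.25.
Change in producer surplus = 67975.25 - 86142.25 = -18167.

-18167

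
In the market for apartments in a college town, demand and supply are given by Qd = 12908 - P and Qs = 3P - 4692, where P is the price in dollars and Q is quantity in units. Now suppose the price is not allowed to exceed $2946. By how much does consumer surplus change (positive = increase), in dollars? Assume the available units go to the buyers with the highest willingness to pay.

In a free market, 12908 - P = 3P - 4692 gives the equilibrium P* = 4400, Q* = 8508.
Since 2946 < 4400, the ceiling is binding.
At P = 2946: Qd = 12908 - 2946 = 9962 and Qs = 3·2946 - 4692 = 4146.
Consumer surplus without the control is ½ · (12908 - 4400) · 8508 = 36193032.
With the ceiling, 4146 units are sold at 2946 (assume they go to the highest-value buyers). The demand price at Q = 4146 is 8762, so CS = ½ · [(12908 - 2946) + (8762 - 2946)] · 4146 = 32707794.
Change in consumer surplus = 32707794 - 36193032 = -3485238.

-3485238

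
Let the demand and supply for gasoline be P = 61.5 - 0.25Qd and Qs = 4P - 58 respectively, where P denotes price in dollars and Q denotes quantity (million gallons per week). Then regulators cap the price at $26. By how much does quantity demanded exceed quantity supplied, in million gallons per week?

96

Rearranging demand gives Qd = 246 - 4P. Setting quantity demanded equal to quantity supplied, 246 - 4P = 4P - 58, gives P* = 38 and Q* = 94.
Since 26 < 38, the ceiling is binding.
At P = 26: Qd = 246 - 4·26 = 142 and Qs = 4·26 - 58 = 46.
Shortage = Qd - Qs = 142 - 46 = 96.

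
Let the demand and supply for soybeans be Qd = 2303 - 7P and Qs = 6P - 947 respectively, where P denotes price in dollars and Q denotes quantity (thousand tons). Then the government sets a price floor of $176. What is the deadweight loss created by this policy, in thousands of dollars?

0

In a free market, 2303 - 7P = 6P - 947 gives the equilibrium P* = 250, Q* = 553.
Since 176 is below P* = 250, the floor does not bind and the free-market outcome prevails.
Since the control does not bind, no trades are prevented and deadweight loss is zero.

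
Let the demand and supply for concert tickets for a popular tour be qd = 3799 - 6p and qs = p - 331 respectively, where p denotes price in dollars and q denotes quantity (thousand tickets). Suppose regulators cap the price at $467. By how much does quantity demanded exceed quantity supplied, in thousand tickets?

Equilibrium: 3799 - 6p = p - 331, so 4130 = 7p and p* = 590, q* = 259.
Since 467 < 590, the ceiling is binding.
At p = 467: qd = 3799 - 6·467 = 997 and qs = 467 - 331 = 136.
Shortage = qd - qs = 997 - 136 = 861.

861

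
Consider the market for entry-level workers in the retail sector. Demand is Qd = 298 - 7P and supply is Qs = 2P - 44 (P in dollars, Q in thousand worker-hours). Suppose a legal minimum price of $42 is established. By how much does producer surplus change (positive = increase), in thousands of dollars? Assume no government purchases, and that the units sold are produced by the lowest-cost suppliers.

Setting quantity demanded equal to quantity supplied, 298 - 7P = 2P - 44, gives P* = 38 and Q* = 32.
Since 42 > 38, the floor is binding.
At P = 42: Qd = 298 - 7·42 = 4 and Qs = 2·42 - 44 = 40.
Producer surplus without the control is ½ · (38 - 22) · 32 = 256.
With the floor, 4 units are sold at 42. The supply price at Q = 4 is 24, so PS = ½ · [(42 - 22) + (42 - 24)] · 4 = 76.
Change in producer surplus = 76 - 256 = -180.

-180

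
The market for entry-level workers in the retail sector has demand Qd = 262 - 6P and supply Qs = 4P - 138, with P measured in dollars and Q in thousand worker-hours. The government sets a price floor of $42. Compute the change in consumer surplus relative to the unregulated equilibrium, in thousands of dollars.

-32

Equilibrium: 262 - 6P = 4P - 138, so 400 = 10P and P* = 40, Q* = 22.
The floor of 42 is above the equilibrium price 40, so it binds.
At P = 42: Qd = 262 - 6·42 = 10 and Qs = 4·42 - 138 = 30.
Consumer surplus without the control is ½ · (131/3 - 40) · 22 = 121/3.
With the floor, consumers buy 10 units at 42, so CS = ½ · (131/3 - 42) · 10 = 25/3.
Change in consumer surplus = 25/3 - 121/3 = -32.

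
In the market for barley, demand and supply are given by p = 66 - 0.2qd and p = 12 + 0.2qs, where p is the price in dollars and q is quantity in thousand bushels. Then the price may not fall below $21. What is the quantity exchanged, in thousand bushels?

Rearranging demand gives qd = 330 - 5p; rearranging supply gives qs = 5p - 60. Setting quantity demanded equal to quantity supplied, 330 - 5p = 5p - 60, gives p* = 39 and q* = 135.
The floor of 21 is below the equilibrium price 39, so it is not binding; the market clears at p* = 39, q* = 135.

135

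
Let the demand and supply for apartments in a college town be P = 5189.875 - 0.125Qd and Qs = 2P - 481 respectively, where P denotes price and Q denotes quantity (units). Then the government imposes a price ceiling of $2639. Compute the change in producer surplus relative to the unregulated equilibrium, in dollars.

Rearranging demand gives Qd = 41519 - 8P. Equilibrium: 41519 - 8P = 2P - 481, so 42000 = 10P and P* = 4200, Q* = 7919.
The ceiling of 2639 is below the equilibrium price 4200, so it binds.
At P = 2639: Qd = 41519 - 8·2639 = 20407 and Qs = 2·2639 - 481 = 4797.
Producer surplus without the control is ½ · (4200 - 240.5) · 7919 = 15677640.25.
With the ceiling, producers sell 4797 units at 2639, so PS = ½ · (2639 - 240.5) · 4797 = 5752802.25.
Change in producer surplus = 5752802.25 - 15677640.25 = -9924838.

-9924838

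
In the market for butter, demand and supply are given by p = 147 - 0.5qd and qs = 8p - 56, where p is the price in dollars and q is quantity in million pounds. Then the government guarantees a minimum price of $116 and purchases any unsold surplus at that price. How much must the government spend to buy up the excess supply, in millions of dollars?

Rearranging demand gives qd = 294 - 2p. Setting quantity demanded equal to quantity supplied, 294 - 2p = 8p - 56, gives p* = 35 and q* = 224.
The floor of 116 is above the equilibrium price 35, so it binds.
At p = 116: qd = 294 - 2·116 = 62 and qs = 8·116 - 56 = 872.
Surplus = qs - qd = 810.
Government expenditure = surplus × support price = 810 × 116 = 93960.

93960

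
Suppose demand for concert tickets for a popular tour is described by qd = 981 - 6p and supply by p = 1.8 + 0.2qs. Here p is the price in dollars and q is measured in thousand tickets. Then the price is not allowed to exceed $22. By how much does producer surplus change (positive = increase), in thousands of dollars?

Rearranging supply gives qs = 5p - 9. In a free market, 981 - 6p = 5p - 9 gives the equilibrium p* = 90, q* = 441.
Because the ceiling (22) lies below the market-clearing price, it is binding.
At p = 22: qd = 981 - 6·22 = 849 and qs = 5·22 - 9 = 101.
Producer surplus without the control is ½ · (90 - 1.8) · 441 = 19448.1.
With the ceiling, producers sell 101 units at 22, so PS = ½ · (22 - 1.8) · 101 = 1020.1.
Change in producer surplus = 1020.1 - 19448.1 = -18428.

-18428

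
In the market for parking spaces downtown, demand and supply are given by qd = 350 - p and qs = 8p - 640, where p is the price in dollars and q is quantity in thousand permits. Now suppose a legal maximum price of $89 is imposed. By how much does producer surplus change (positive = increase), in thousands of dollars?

-3276

Equilibrium: 350 - p = 8p - 640, so 990 = 9p and p* = 110, q* = 240.
Because the ceiling (89) lies below the market-clearing price, it is binding.
At p = 89: qd = 350 - 89 = 261 and qs = 8·89 - 640 = 72.
Producer surplus without the control is ½ · (110 - 80) · 240 = 3600.
With the ceiling, producers sell 72 units at 89, so PS = ½ · (89 - 80) · 72 = 324.
Change in producer surplus = 324 - 3600 = -3276.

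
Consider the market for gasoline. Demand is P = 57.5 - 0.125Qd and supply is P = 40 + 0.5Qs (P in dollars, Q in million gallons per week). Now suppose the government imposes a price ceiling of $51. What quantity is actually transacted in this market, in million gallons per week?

Rearranging demand gives Qd = 460 - 8P; rearranging supply gives Qs = 2P - 80. Setting quantity demanded equal to quantity supplied, 460 - 8P = 2P - 80, gives P* = 54 and Q* = 28.
Since 51 < 54, the ceiling is binding.
At P = 51: Qd = 460 - 8·51 = 52 and Qs = 2·51 - 80 = 22.
The quantity actually transacted is the short side, supply: 22.

22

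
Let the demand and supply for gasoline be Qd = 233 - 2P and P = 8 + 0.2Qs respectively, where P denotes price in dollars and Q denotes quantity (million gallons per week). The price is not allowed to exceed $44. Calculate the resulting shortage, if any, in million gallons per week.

Rearranging supply gives Qs = 5P - 40. Without the control the market clears where 233 - 2P = 5P - 40, i.e. P* = 39 and Q* = 155.
Since 44 is above P* = 39, the ceiling does not bind and the free-market outcome prevails.
Since the control does not bind, there is no shortage.

0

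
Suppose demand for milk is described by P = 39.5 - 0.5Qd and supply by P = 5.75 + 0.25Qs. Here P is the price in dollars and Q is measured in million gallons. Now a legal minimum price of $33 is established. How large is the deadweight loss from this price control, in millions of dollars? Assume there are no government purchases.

Rearranging demand gives Qd = 79 - 2P; rearranging supply gives Qs = 4P - 23. Equilibrium: 79 - 2P = 4P - 23, so 102 = 6P and P* = 17, Q* = 45.
Because the floor (33) lies above the market-clearing price, it is binding.
At P = 33: Qd = 79 - 2·33 = 13 and Qs = 4·33 - 23 = 109.
Quantity traded falls to 13. At Q = 13 the demand price is (79 - 13)/2 = 33 and the supply price is (23 + 13)/4 = 9.
Deadweight loss = ½ · (33 - 9) · (45 - 13) = ½ · 24 · 32 = 384.

384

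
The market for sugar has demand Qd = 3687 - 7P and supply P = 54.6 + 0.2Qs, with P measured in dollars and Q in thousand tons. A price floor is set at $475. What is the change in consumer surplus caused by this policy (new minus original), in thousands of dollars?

-126077.5

Rearranging supply gives Qs = 5P - 273. Equilibrium: 3687 - 7P = 5P - 273, so 3960 = 12P and P* = 330, Q* = 1377.
The floor of 475 is above the equilibrium price 330, so it binds.
At P = 475: Qd = 3687 - 7·475 = 362 and Qs = 5·475 - 273 = 2102.
Consumer surplus without the control is ½ · (3687/7 - 330) · 1377 = 1896129/14.
With the floor, consumers buy 362 units at 475, so CS = ½ · (3687/7 - 475) · 362 = 65522/7.
Change in consumer surplus = 65522/7 - 1896129/14 = -126077.5.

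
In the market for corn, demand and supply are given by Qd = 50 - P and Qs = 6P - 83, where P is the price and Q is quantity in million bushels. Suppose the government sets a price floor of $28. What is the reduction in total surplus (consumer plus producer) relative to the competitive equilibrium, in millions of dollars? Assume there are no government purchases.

47.25

Without the control the market clears where 50 - P = 6P - 83, i.e. P* = 19 and Q* = 31.
The floor of 28 is above the equilibrium price 19, so it binds.
At P = 28: Qd = 50 - 28 = 22 and Qs = 6·28 - 83 = 85.
Quantity traded falls to 22. At Q = 22 the demand price is 50 - 22 = 28 and the supply price is (83 + 22)/6 = 17.5.
Deadweight loss = ½ · (28 - 17.5) · (31 - 22) = ½ · 10.5 · 9 = 47.25.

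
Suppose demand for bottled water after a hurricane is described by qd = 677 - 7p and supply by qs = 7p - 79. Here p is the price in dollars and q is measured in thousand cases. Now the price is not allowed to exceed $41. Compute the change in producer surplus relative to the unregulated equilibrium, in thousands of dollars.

-3295.5

Setting quantity demanded equal to quantity supplied, 677 - 7p = 7p - 79, gives p* = 54 and q* = 299.
Since 41 < 54, the ceiling is binding.
At p = 41: qd = 677 - 7·41 = 390 and qs = 7·41 - 79 = 208.
Producer surplus without the control is ½ · (54 - 79/7) · 299 = 89401/14.
With the ceiling, producers sell 208 units at 41, so PS = ½ · (41 - 79/7) · 208 = 21632/7.
Change in producer surplus = 21632/7 - 89401/14 = -3295.5.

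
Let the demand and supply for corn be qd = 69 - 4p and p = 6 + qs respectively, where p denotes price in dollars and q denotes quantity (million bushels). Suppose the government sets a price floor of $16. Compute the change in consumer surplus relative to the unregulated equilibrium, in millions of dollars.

-7

Rearranging supply gives qs = p - 6. Equilibrium: 69 - 4p = p - 6, so 75 = 5p and p* = 15, q* = 9.
Since 16 > 15, the floor is binding.
At p = 16: qd = 69 - 4·16 = 5 and qs = 16 - 6 = 10.
Consumer surplus without the control is ½ · (17.25 - 15) · 9 = 10.125.
With the floor, consumers buy 5 units at 16, so CS = ½ · (17.25 - 16) · 5 = 3.125.
Change in consumer surplus = 3.125 - 10.125 = -7.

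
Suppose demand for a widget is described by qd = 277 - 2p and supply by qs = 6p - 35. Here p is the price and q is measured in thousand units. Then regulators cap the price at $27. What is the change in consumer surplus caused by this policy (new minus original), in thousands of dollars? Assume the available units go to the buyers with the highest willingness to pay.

Setting quantity demanded equal to quantity supplied, 277 - 2p = 6p - 35, gives p* = 39 and q* = 199.
Since 27 < 39, the ceiling is binding.
At p = 27: qd = 277 - 2·27 = 223 and qs = 6·27 - 35 = 127.
Consumer surplus without the control is ½ · (138.5 - 39) · 199 = 9900.25.
With the ceiling, 127 units are sold at 27 (assume they go to the highest-value buyers). The demand price at q = 127 is 75, so CS = ½ · [(138.5 - 27) + (75 - 27)] · 127 = 10128.25.
Change in consumer surplus = 10128.25 - 9900.25 = 228.

228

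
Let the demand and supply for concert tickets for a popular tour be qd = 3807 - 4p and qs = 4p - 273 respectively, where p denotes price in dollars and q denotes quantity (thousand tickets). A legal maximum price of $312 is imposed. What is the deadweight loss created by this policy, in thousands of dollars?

In a free market, 3807 - 4p = 4p - 273 gives the equilibrium p* = 510, q* = 1767.
Because the ceiling (312) lies below the market-clearing price, it is binding.
At p = 312: qd = 3807 - 4·312 = 2559 and qs = 4·312 - 273 = 975.
Quantity traded falls to 975. At q = 975 the demand price is (3807 - 975)/4 = 708 and the supply price is (273 + 975)/4 = 312.
Deadweight loss = ½ · (708 - 312) · (1767 - 975) = ½ · 396 · 792 = 156816.

156816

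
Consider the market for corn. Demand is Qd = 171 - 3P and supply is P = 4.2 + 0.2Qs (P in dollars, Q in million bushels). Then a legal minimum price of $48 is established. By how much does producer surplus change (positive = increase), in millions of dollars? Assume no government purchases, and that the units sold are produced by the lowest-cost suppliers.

Rearranging supply gives Qs = 5P - 21. Without the control the market clears where 171 - 3P = 5P - 21, i.e. P* = 24 and Q* = 99.
The floor of 48 is above the equilibrium price 24, so it binds.
At P = 48: Qd = 171 - 3·48 = 27 and Qs = 5·48 - 21 = 219.
Producer surplus without the control is ½ · (24 - 4.2) · 99 = 980.1.
With the floor, 27 units are sold at 48. The supply price at Q = 27 is 9.6, so PS = ½ · [(48 - 4.2) + (48 - 9.6)] · 27 = 1109.7.
Change in producer surplus = 1109.7 - 980.1 = 129.6.

129.6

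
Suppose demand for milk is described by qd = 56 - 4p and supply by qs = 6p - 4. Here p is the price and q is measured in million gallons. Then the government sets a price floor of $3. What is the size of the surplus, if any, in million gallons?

0

Equilibrium: 56 - 4p = 6p - 4, so 60 = 10p and p* = 6, q* = 32.
The floor of 3 is below the equilibrium price 6, so it is not binding; the market clears at p* = 6, q* = 32.
Since the control does not bind, there is no surplus.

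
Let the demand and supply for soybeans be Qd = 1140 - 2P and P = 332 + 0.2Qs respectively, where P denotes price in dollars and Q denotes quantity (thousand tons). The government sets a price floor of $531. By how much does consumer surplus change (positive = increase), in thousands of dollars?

-27379

Rearranging supply gives Qs = 5P - 1660. In a free market, 1140 - 2P = 5P - 1660 gives the equilibrium P* = 400, Q* = 340.
The floor of 531 is above the equilibrium price 400, so it binds.
At P = 531: Qd = 1140 - 2·531 = 78 and Qs = 5·531 - 1660 = 995.
Consumer surplus without the control is ½ · (570 - 400) · 340 = 28900.
With the floor, consumers buy 78 units at 531, so CS = ½ · (570 - 531) · 78 = 1521.
Change in consumer surplus = 1521 - 28900 = -27379.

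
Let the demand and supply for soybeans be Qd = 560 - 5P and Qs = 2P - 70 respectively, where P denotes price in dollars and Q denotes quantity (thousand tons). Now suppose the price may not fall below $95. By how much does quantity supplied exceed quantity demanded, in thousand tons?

Without the control the market clears where 560 - 5P = 2P - 70, i.e. P* = 90 and Q* = 110.
Because the floor (95) lies above the market-clearing price, it is binding.
At P = 95: Qd = 560 - 5·95 = 85 and Qs = 2·95 - 70 = 120.
Surplus = Qs - Qd = 120 - 85 = 35.

35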